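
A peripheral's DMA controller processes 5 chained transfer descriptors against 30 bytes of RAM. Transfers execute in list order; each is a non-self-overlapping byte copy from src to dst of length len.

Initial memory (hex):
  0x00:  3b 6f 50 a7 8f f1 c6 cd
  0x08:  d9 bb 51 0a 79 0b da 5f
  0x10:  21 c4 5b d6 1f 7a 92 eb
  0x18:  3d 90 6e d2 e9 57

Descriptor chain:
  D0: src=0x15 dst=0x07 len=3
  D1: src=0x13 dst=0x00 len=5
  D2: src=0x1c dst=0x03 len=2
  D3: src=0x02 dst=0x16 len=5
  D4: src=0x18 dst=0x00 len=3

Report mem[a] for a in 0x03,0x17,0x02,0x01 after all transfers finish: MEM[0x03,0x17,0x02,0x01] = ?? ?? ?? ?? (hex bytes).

MEM[0x03,0x17,0x02,0x01] = e9 e9 c6 f1

D0: mem[0x07..0x09] <- [7a 92 eb]
D1: mem[0x00..0x04] <- [d6 1f 7a 92 eb]
D2: mem[0x03..0x04] <- [e9 57]
D3: mem[0x16..0x1a] <- [7a e9 57 f1 c6]
D4: mem[0x00..0x02] <- [57 f1 c6]
query mem[0x03]=0xe9, mem[0x17]=0xe9, mem[0x02]=0xc6, mem[0x01]=0xf1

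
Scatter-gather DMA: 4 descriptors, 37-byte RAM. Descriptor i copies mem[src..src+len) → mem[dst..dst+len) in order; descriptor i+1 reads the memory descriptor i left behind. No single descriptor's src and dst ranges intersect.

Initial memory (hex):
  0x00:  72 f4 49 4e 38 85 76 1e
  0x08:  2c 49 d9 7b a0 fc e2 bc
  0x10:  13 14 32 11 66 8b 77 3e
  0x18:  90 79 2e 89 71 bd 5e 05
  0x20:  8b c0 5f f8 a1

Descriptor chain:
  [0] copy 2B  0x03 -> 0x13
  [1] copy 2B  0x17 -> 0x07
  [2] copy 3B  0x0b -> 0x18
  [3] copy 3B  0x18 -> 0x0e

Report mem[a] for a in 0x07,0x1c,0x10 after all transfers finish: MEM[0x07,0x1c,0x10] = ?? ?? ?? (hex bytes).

D0: mem[0x13..0x14] <- [4e 38]
D1: mem[0x07..0x08] <- [3e 90]
D2: mem[0x18..0x1a] <- [7b a0 fc]
D3: mem[0x0e..0x10] <- [7b a0 fc]
query mem[0x07]=0x3e, mem[0x1c]=0x71, mem[0x10]=0xfc

MEM[0x07,0x1c,0x10] = 3e 71 fc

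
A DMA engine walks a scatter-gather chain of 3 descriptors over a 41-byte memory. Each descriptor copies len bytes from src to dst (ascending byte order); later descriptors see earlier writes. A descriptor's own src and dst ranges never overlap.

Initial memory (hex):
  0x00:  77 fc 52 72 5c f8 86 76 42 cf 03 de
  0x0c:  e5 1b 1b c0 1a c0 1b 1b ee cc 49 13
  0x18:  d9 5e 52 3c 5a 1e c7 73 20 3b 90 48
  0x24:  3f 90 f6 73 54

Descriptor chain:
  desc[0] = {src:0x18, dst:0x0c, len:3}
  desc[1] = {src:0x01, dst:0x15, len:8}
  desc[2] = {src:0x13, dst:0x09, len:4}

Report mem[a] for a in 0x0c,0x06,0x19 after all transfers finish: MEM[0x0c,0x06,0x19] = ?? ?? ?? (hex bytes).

MEM[0x0c,0x06,0x19] = 52 86 f8

D0: mem[0x0c..0x0e] <- [d9 5e 52]
D1: mem[0x15..0x1c] <- [fc 52 72 5c f8 86 76 42]
D2: mem[0x09..0x0c] <- [1b ee fc 52]
query mem[0x0c]=0x52, mem[0x06]=0x86, mem[0x19]=0xf8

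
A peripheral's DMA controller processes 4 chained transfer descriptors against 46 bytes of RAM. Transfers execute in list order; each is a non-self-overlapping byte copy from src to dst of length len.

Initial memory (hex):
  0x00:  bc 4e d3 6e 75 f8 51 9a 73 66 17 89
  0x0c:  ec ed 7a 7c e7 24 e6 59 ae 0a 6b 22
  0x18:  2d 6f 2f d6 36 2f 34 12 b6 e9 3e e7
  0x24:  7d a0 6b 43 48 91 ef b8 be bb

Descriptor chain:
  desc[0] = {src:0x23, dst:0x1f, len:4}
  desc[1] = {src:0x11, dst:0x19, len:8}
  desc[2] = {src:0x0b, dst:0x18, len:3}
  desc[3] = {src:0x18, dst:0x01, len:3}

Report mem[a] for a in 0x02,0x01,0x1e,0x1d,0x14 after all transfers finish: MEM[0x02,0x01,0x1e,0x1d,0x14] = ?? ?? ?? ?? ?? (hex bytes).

MEM[0x02,0x01,0x1e,0x1d,0x14] = ec 89 6b 0a ae

[0] 0x23->0x1f len=4 : e7 7d a0 6b
[1] 0x11->0x19 len=8 : 24 e6 59 ae 0a 6b 22 2d
[2] 0x0b->0x18 len=3 : 89 ec ed
[3] 0x18->0x01 len=3 : 89 ec ed
query mem[0x02]=0xec, mem[0x01]=0x89, mem[0x1e]=0x6b, mem[0x1d]=0x0a, mem[0x14]=0xae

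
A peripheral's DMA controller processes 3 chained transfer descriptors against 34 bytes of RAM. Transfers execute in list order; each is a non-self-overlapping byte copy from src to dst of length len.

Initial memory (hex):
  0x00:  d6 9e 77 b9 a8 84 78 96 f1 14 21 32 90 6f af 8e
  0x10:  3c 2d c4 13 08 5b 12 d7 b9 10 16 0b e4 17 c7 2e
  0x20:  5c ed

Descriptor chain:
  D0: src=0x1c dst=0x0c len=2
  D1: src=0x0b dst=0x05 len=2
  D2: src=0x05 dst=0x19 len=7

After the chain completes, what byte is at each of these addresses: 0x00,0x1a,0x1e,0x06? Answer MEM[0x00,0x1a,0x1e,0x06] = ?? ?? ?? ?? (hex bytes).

#0 dst[0x0c+2] := {0xe4,0x17}
#1 dst[0x05+2] := {0x32,0xe4}
#2 dst[0x19+7] := {0x32,0xe4,0x96,0xf1,0x14,0x21,0x32}
query mem[0x00]=0xd6, mem[0x1a]=0xe4, mem[0x1e]=0x21, mem[0x06]=0xe4

MEM[0x00,0x1a,0x1e,0x06] = d6 e4 21 e4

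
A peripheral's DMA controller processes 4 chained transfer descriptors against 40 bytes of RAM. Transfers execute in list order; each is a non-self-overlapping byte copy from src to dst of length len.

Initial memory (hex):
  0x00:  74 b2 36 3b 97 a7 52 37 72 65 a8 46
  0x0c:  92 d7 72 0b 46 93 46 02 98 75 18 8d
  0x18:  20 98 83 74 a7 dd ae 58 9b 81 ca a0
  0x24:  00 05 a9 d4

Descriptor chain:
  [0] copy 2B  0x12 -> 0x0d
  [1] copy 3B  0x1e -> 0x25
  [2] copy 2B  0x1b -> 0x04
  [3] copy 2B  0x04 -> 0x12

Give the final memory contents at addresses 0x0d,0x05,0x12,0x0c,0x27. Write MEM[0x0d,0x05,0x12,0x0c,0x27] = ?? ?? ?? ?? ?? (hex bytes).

MEM[0x0d,0x05,0x12,0x0c,0x27] = 46 a7 74 92 9b

[0] 0x12->0x0d len=2 : 46 02
[1] 0x1e->0x25 len=3 : ae 58 9b
[2] 0x1b->0x04 len=2 : 74 a7
[3] 0x04->0x12 len=2 : 74 a7
query mem[0x0d]=0x46, mem[0x05]=0xa7, mem[0x12]=0x74, mem[0x0c]=0x92, mem[0x27]=0x9b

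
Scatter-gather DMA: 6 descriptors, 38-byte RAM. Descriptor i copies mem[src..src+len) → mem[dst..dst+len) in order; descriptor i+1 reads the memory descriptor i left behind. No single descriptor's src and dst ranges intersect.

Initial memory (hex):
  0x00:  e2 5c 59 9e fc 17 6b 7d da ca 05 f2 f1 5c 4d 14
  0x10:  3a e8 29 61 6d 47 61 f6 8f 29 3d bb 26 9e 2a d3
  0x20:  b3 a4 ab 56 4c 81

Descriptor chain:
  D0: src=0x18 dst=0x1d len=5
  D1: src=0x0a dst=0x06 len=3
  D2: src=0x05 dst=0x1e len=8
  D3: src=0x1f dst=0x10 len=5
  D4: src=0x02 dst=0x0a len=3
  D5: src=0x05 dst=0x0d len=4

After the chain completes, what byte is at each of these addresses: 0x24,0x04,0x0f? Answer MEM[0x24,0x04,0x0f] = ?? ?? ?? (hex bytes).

  after D0: wrote 5B at 0x1d = 8f293dbb26
  after D1: wrote 3B at 0x06 = 05f2f1
  after D2: wrote 8B at 0x1e = 1705f2f1ca05f2f1
  after D3: wrote 5B at 0x10 = 05f2f1ca05
  after D4: wrote 3B at 0x0a = 599efc
  after D5: wrote 4B at 0x0d = 1705f2f1
query mem[0x24]=0xf2, mem[0x04]=0xfc, mem[0x0f]=0xf2

MEM[0x24,0x04,0x0f] = f2 fc f2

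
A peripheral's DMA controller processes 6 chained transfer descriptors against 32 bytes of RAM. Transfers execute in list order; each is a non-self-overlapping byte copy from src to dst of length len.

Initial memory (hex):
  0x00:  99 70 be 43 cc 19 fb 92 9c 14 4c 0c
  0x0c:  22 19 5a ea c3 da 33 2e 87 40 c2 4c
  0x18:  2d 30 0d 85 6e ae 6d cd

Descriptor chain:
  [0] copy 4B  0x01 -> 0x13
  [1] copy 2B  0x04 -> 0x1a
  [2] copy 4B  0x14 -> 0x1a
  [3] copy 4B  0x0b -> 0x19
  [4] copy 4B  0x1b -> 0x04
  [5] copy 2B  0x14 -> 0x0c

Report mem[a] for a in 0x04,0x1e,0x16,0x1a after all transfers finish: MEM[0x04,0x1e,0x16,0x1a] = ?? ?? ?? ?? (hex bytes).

MEM[0x04,0x1e,0x16,0x1a] = 19 6d cc 22

[0] 0x01->0x13 len=4 : 70 be 43 cc
[1] 0x04->0x1a len=2 : cc 19
[2] 0x14->0x1a len=4 : be 43 cc 4c
[3] 0x0b->0x19 len=4 : 0c 22 19 5a
[4] 0x1b->0x04 len=4 : 19 5a 4c 6d
[5] 0x14->0x0c len=2 : be 43
query mem[0x04]=0x19, mem[0x1e]=0x6d, mem[0x16]=0xcc, mem[0x1a]=0x22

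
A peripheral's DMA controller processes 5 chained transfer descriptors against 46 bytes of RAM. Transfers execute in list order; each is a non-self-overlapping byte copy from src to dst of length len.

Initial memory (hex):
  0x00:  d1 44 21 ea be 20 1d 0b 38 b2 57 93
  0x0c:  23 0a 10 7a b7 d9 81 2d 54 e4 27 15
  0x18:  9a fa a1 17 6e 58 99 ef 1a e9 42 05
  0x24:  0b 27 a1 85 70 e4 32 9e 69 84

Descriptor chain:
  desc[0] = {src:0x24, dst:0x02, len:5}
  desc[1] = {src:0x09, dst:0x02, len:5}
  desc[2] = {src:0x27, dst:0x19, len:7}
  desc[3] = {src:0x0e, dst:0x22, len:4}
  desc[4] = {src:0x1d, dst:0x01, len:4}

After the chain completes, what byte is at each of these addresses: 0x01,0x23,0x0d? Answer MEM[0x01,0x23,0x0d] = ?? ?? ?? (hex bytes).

D0: mem[0x02..0x06] <- [0b 27 a1 85 70]
D1: mem[0x02..0x06] <- [b2 57 93 23 0a]
D2: mem[0x19..0x1f] <- [85 70 e4 32 9e 69 84]
D3: mem[0x22..0x25] <- [10 7a b7 d9]
D4: mem[0x01..0x04] <- [9e 69 84 1a]
query mem[0x01]=0x9e, mem[0x23]=0x7a, mem[0x0d]=0x0a

MEM[0x01,0x23,0x0d] = 9e 7a 0a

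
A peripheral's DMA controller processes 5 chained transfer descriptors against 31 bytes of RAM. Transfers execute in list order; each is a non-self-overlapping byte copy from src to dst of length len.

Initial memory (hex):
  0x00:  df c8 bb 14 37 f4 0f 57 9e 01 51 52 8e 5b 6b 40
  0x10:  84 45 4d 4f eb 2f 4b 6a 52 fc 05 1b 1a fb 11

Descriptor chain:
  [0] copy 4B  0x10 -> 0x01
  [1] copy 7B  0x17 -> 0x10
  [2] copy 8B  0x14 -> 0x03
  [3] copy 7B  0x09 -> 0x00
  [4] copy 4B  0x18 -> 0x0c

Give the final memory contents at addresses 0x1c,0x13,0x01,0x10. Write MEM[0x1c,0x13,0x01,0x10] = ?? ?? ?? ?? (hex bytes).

D0: mem[0x01..0x04] <- [84 45 4d 4f]
D1: mem[0x10..0x16] <- [6a 52 fc 05 1b 1a fb]
D2: mem[0x03..0x0a] <- [1b 1a fb 6a 52 fc 05 1b]
D3: mem[0x00..0x06] <- [05 1b 52 8e 5b 6b 40]
D4: mem[0x0c..0x0f] <- [52 fc 05 1b]
query mem[0x1c]=0x1a, mem[0x13]=0x05, mem[0x01]=0x1b, mem[0x10]=0x6a

MEM[0x1c,0x13,0x01,0x10] = 1a 05 1b 6a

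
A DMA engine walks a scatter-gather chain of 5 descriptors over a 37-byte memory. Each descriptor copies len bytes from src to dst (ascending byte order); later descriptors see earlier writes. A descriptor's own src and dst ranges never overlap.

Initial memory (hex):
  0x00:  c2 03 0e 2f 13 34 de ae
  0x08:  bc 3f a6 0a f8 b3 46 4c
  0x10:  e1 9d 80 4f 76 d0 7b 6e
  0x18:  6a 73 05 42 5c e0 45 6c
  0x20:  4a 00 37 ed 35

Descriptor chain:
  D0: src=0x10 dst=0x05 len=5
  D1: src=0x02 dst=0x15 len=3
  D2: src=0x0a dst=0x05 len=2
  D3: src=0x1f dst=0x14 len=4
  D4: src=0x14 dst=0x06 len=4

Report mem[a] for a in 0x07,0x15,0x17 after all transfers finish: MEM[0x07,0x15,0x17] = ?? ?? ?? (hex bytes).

MEM[0x07,0x15,0x17] = 4a 4a 37

  after D0: wrote 5B at 0x05 = e19d804f76
  after D1: wrote 3B at 0x15 = 0e2f13
  after D2: wrote 2B at 0x05 = a60a
  after D3: wrote 4B at 0x14 = 6c4a0037
  after D4: wrote 4B at 0x06 = 6c4a0037
query mem[0x07]=0x4a, mem[0x15]=0x4a, mem[0x17]=0x37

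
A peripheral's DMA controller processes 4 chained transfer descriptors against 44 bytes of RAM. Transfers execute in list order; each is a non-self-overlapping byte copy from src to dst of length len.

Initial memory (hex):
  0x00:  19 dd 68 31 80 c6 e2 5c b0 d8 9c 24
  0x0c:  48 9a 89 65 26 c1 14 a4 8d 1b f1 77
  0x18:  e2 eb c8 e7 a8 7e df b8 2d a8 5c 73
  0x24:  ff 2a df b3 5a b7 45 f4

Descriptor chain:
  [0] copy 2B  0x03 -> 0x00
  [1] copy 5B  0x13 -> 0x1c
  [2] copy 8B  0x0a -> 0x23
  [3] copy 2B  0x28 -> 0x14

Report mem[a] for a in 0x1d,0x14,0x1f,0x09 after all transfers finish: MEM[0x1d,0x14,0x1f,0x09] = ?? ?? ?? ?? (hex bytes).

MEM[0x1d,0x14,0x1f,0x09] = 8d 65 f1 d8

[0] 0x03->0x00 len=2 : 31 80
[1] 0x13->0x1c len=5 : a4 8d 1b f1 77
[2] 0x0a->0x23 len=8 : 9c 24 48 9a 89 65 26 c1
[3] 0x28->0x14 len=2 : 65 26
query mem[0x1d]=0x8d, mem[0x14]=0x65, mem[0x1f]=0xf1, mem[0x09]=0xd8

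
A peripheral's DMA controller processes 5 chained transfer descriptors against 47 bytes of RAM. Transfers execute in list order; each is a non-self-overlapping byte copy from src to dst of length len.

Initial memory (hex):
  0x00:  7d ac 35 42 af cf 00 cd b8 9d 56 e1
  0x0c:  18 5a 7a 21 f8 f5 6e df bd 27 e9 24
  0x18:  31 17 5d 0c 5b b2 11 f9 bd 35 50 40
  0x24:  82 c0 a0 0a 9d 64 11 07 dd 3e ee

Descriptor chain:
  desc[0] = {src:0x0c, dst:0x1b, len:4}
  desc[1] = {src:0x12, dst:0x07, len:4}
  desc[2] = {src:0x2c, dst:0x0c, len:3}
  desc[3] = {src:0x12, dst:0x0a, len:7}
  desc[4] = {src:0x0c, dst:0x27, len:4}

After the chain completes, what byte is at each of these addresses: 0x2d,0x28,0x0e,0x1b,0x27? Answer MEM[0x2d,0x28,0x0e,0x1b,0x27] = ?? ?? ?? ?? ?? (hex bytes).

MEM[0x2d,0x28,0x0e,0x1b,0x27] = 3e 27 e9 18 bd

#0 dst[0x1b+4] := {0x18,0x5a,0x7a,0x21}
#1 dst[0x07+4] := {0x6e,0xdf,0xbd,0x27}
#2 dst[0x0c+3] := {0xdd,0x3e,0xee}
#3 dst[0x0a+7] := {0x6e,0xdf,0xbd,0x27,0xe9,0x24,0x31}
#4 dst[0x27+4] := {0xbd,0x27,0xe9,0x24}
query mem[0x2d]=0x3e, mem[0x28]=0x27, mem[0x0e]=0xe9, mem[0x1b]=0x18, mem[0x27]=0xbd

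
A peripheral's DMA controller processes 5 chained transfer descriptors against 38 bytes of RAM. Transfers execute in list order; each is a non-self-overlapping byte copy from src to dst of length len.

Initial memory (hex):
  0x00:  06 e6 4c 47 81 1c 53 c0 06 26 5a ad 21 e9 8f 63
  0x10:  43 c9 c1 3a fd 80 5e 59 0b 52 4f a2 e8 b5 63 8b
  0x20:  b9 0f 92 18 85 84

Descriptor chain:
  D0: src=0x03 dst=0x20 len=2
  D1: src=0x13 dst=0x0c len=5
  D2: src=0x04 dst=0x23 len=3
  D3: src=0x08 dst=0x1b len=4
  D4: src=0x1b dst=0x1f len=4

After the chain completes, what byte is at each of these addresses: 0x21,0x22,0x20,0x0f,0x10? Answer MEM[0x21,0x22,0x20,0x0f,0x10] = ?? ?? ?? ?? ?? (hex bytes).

MEM[0x21,0x22,0x20,0x0f,0x10] = 5a ad 26 5e 59

#0 dst[0x20+2] := {0x47,0x81}
#1 dst[0x0c+5] := {0x3a,0xfd,0x80,0x5e,0x59}
#2 dst[0x23+3] := {0x81,0x1c,0x53}
#3 dst[0x1b+4] := {0x06,0x26,0x5a,0xad}
#4 dst[0x1f+4] := {0x06,0x26,0x5a,0xad}
query mem[0x21]=0x5a, mem[0x22]=0xad, mem[0x20]=0x26, mem[0x0f]=0x5e, mem[0x10]=0x59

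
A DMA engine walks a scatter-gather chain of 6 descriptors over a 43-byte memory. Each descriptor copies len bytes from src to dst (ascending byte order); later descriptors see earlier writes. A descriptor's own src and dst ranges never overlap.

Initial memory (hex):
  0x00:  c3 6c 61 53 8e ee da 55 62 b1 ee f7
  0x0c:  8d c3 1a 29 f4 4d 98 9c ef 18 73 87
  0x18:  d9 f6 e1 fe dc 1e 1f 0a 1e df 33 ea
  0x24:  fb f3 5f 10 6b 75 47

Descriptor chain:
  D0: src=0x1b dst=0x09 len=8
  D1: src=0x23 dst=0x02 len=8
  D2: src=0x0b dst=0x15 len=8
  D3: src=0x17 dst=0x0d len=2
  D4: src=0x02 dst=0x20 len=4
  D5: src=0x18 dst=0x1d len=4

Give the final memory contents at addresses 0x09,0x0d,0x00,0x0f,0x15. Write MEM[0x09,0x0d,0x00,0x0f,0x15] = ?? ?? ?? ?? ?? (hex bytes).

  after D0: wrote 8B at 0x09 = fedc1e1f0a1edf33
  after D1: wrote 8B at 0x02 = eafbf35f106b7547
  after D2: wrote 8B at 0x15 = 1e1f0a1edf334d98
  after D3: wrote 2B at 0x0d = 0a1e
  after D4: wrote 4B at 0x20 = eafbf35f
  after D5: wrote 4B at 0x1d = 1edf334d
query mem[0x09]=0x47, mem[0x0d]=0x0a, mem[0x00]=0xc3, mem[0x0f]=0xdf, mem[0x15]=0x1e

MEM[0x09,0x0d,0x00,0x0f,0x15] = 47 0a c3 df 1e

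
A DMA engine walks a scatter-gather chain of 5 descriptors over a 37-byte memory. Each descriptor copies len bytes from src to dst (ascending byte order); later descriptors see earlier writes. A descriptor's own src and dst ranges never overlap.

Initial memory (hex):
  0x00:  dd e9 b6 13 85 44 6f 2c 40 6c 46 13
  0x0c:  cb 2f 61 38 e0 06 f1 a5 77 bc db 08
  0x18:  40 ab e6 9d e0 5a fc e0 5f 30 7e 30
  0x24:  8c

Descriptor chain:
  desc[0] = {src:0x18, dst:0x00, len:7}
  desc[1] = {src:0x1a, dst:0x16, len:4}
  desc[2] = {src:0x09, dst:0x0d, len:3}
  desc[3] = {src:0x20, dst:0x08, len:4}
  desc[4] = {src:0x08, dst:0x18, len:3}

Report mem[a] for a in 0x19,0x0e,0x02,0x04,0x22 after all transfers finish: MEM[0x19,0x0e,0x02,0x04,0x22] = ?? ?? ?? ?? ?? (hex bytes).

[0] 0x18->0x00 len=7 : 40 ab e6 9d e0 5a fc
[1] 0x1a->0x16 len=4 : e6 9d e0 5a
[2] 0x09->0x0d len=3 : 6c 46 13
[3] 0x20->0x08 len=4 : 5f 30 7e 30
[4] 0x08->0x18 len=3 : 5f 30 7e
query mem[0x19]=0x30, mem[0x0e]=0x46, mem[0x02]=0xe6, mem[0x04]=0xe0, mem[0x22]=0x7e

MEM[0x19,0x0e,0x02,0x04,0x22] = 30 46 e6 e0 7e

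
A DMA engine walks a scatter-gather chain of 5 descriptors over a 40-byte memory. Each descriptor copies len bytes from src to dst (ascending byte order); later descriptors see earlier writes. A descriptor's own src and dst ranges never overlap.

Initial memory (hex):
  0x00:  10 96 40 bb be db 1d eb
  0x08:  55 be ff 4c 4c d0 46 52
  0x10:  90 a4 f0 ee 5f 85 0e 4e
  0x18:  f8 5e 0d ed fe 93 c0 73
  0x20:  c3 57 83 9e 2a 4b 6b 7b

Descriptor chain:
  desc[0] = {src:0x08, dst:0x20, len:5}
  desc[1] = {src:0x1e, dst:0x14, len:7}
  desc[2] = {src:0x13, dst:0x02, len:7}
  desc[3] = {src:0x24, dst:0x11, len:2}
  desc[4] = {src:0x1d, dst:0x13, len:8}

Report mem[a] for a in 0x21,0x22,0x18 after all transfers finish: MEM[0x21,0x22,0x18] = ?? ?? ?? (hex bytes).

MEM[0x21,0x22,0x18] = be ff ff

  after D0: wrote 5B at 0x20 = 55beff4c4c
  after D1: wrote 7B at 0x14 = c07355beff4c4c
  after D2: wrote 7B at 0x02 = eec07355beff4c
  after D3: wrote 2B at 0x11 = 4c4b
  after D4: wrote 8B at 0x13 = 93c07355beff4c4c
query mem[0x21]=0xbe, mem[0x22]=0xff, mem[0x18]=0xff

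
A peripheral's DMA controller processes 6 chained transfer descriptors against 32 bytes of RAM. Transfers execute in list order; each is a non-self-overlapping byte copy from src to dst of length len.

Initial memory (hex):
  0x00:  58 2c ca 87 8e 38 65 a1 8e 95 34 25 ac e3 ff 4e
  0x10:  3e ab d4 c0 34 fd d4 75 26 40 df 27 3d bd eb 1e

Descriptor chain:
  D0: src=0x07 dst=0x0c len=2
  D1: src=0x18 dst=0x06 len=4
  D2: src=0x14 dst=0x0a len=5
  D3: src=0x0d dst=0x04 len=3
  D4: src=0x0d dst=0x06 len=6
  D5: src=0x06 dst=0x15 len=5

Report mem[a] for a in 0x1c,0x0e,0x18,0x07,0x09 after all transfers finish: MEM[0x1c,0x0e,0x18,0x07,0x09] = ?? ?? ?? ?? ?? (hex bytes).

MEM[0x1c,0x0e,0x18,0x07,0x09] = 3d 26 3e 26 3e

[0] 0x07->0x0c len=2 : a1 8e
[1] 0x18->0x06 len=4 : 26 40 df 27
[2] 0x14->0x0a len=5 : 34 fd d4 75 26
[3] 0x0d->0x04 len=3 : 75 26 4e
[4] 0x0d->0x06 len=6 : 75 26 4e 3e ab d4
[5] 0x06->0x15 len=5 : 75 26 4e 3e ab
query mem[0x1c]=0x3d, mem[0x0e]=0x26, mem[0x18]=0x3e, mem[0x07]=0x26, mem[0x09]=0x3e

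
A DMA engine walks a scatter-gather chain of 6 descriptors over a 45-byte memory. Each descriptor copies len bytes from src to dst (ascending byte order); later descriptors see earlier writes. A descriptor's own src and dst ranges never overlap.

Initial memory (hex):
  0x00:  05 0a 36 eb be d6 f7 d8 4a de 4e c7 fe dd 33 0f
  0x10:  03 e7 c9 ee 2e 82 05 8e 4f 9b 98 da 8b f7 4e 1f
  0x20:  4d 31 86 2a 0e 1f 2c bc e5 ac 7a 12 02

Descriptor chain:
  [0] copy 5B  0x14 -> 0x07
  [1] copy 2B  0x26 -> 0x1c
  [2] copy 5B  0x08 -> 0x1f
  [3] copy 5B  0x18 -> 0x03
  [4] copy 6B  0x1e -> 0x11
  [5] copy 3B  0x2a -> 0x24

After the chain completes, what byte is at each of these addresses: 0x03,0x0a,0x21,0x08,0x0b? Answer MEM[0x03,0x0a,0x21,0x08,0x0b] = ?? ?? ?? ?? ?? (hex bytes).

[0] 0x14->0x07 len=5 : 2e 82 05 8e 4f
[1] 0x26->0x1c len=2 : 2c bc
[2] 0x08->0x1f len=5 : 82 05 8e 4f fe
[3] 0x18->0x03 len=5 : 4f 9b 98 da 2c
[4] 0x1e->0x11 len=6 : 4e 82 05 8e 4f fe
[5] 0x2a->0x24 len=3 : 7a 12 02
query mem[0x03]=0x4f, mem[0x0a]=0x8e, mem[0x21]=0x8e, mem[0x08]=0x82, mem[0x0b]=0x4f

MEM[0x03,0x0a,0x21,0x08,0x0b] = 4f 8e 8e 82 4f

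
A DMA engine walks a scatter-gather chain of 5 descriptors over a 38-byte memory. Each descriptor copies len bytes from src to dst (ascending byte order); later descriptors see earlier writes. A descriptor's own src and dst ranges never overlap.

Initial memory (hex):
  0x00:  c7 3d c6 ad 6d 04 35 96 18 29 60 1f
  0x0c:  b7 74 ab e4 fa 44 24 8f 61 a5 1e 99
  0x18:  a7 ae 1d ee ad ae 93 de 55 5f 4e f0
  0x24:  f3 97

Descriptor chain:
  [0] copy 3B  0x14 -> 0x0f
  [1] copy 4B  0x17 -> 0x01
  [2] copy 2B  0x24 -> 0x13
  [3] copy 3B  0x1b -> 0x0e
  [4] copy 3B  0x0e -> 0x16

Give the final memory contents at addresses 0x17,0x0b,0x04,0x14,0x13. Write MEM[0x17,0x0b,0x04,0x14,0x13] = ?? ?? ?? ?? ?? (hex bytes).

  after D0: wrote 3B at 0x0f = 61a51e
  after D1: wrote 4B at 0x01 = 99a7ae1d
  after D2: wrote 2B at 0x13 = f397
  after D3: wrote 3B at 0x0e = eeadae
  after D4: wrote 3B at 0x16 = eeadae
query mem[0x17]=0xad, mem[0x0b]=0x1f, mem[0x04]=0x1d, mem[0x14]=0x97, mem[0x13]=0xf3

MEM[0x17,0x0b,0x04,0x14,0x13] = ad 1f 1d 97 f3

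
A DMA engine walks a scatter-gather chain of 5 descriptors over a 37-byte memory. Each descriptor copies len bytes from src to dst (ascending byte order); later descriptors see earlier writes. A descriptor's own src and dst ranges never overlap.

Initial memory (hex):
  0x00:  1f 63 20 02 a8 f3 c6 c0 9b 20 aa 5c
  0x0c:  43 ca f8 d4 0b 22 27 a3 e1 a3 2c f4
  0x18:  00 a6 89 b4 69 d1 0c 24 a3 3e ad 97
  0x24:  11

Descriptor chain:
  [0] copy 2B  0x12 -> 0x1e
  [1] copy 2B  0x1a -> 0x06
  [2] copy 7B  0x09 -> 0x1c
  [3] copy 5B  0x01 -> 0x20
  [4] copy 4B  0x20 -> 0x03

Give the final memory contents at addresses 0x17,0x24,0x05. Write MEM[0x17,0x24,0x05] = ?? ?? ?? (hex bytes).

D0: mem[0x1e..0x1f] <- [27 a3]
D1: mem[0x06..0x07] <- [89 b4]
D2: mem[0x1c..0x22] <- [20 aa 5c 43 ca f8 d4]
D3: mem[0x20..0x24] <- [63 20 02 a8 f3]
D4: mem[0x03..0x06] <- [63 20 02 a8]
query mem[0x17]=0xf4, mem[0x24]=0xf3, mem[0x05]=0x02

MEM[0x17,0x24,0x05] = f4 f3 02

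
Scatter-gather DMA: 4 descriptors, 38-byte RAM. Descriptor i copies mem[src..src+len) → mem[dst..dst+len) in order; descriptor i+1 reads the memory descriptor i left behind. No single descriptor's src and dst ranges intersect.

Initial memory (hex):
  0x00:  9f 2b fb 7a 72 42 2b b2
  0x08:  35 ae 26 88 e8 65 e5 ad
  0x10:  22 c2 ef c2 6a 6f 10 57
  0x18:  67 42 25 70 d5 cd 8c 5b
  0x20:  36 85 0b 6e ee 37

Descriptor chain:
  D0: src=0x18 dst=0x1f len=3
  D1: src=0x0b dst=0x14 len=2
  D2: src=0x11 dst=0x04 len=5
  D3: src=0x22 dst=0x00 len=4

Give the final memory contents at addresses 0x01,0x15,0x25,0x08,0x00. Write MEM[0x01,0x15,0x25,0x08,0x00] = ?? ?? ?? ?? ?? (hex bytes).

  after D0: wrote 3B at 0x1f = 674225
  after D1: wrote 2B at 0x14 = 88e8
  after D2: wrote 5B at 0x04 = c2efc288e8
  after D3: wrote 4B at 0x00 = 0b6eee37
query mem[0x01]=0x6e, mem[0x15]=0xe8, mem[0x25]=0x37, mem[0x08]=0xe8, mem[0x00]=0x0b

MEM[0x01,0x15,0x25,0x08,0x00] = 6e e8 37 e8 0b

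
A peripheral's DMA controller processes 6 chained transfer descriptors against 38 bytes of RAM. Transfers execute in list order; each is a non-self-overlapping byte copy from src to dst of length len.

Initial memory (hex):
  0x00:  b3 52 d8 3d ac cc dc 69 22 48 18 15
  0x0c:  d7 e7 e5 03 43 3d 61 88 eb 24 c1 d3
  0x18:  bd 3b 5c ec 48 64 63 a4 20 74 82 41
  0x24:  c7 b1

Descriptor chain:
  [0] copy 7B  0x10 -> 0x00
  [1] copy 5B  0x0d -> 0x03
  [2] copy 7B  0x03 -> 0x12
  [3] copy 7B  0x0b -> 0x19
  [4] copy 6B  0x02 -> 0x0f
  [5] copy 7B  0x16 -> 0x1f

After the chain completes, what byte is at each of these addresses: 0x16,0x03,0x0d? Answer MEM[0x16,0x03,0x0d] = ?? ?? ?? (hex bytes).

MEM[0x16,0x03,0x0d] = 3d e7 e7

D0: mem[0x00..0x06] <- [43 3d 61 88 eb 24 c1]
D1: mem[0x03..0x07] <- [e7 e5 03 43 3d]
D2: mem[0x12..0x18] <- [e7 e5 03 43 3d 22 48]
D3: mem[0x19..0x1f] <- [15 d7 e7 e5 03 43 3d]
D4: mem[0x0f..0x14] <- [61 e7 e5 03 43 3d]
D5: mem[0x1f..0x25] <- [3d 22 48 15 d7 e7 e5]
query mem[0x16]=0x3d, mem[0x03]=0xe7, mem[0x0d]=0xe7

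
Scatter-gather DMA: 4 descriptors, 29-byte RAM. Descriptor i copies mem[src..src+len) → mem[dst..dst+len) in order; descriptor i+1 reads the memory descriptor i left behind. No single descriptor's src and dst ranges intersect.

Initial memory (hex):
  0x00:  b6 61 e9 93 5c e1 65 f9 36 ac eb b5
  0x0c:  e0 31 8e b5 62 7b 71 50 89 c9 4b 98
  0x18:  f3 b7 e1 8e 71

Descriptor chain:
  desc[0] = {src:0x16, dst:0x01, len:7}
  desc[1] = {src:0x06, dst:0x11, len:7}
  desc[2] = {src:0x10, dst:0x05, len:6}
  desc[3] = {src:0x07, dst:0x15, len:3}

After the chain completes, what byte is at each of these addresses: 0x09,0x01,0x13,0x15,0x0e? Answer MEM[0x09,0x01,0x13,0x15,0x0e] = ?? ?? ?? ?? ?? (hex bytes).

MEM[0x09,0x01,0x13,0x15,0x0e] = ac 4b 36 71 8e

[0] 0x16->0x01 len=7 : 4b 98 f3 b7 e1 8e 71
[1] 0x06->0x11 len=7 : 8e 71 36 ac eb b5 e0
[2] 0x10->0x05 len=6 : 62 8e 71 36 ac eb
[3] 0x07->0x15 len=3 : 71 36 ac
query mem[0x09]=0xac, mem[0x01]=0x4b, mem[0x13]=0x36, mem[0x15]=0x71, mem[0x0e]=0x8e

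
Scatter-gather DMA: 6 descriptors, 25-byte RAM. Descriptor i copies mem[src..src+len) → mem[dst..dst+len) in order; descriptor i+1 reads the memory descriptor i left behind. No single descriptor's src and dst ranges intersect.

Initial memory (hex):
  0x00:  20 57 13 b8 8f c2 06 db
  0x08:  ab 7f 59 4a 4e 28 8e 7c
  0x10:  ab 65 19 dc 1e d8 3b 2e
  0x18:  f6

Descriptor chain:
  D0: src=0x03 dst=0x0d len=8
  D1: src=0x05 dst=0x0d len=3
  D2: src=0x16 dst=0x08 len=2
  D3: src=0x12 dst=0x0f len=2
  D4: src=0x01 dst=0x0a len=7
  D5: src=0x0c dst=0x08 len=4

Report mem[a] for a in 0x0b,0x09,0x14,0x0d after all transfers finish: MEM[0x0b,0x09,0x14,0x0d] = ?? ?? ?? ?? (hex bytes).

  after D0: wrote 8B at 0x0d = b88fc206dbab7f59
  after D1: wrote 3B at 0x0d = c206db
  after D2: wrote 2B at 0x08 = 3b2e
  after D3: wrote 2B at 0x0f = ab7f
  after D4: wrote 7B at 0x0a = 5713b88fc206db
  after D5: wrote 4B at 0x08 = b88fc206
query mem[0x0b]=0x06, mem[0x09]=0x8f, mem[0x14]=0x59, mem[0x0d]=0x8f

MEM[0x0b,0x09,0x14,0x0d] = 06 8f 59 8f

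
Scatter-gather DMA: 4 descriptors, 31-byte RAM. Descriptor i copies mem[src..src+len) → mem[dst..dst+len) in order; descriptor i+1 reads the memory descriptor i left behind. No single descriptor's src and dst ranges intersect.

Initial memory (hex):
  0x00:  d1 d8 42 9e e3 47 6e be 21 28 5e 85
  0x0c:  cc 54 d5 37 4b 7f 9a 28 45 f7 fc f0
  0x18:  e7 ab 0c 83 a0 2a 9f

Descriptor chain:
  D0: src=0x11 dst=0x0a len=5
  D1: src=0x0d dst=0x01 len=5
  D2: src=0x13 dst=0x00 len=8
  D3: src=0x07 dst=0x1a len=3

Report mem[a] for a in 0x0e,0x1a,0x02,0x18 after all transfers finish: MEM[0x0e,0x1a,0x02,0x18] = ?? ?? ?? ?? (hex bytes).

D0: mem[0x0a..0x0e] <- [7f 9a 28 45 f7]
D1: mem[0x01..0x05] <- [45 f7 37 4b 7f]
D2: mem[0x00..0x07] <- [28 45 f7 fc f0 e7 ab 0c]
D3: mem[0x1a..0x1c] <- [0c 21 28]
query mem[0x0e]=0xf7, mem[0x1a]=0x0c, mem[0x02]=0xf7, mem[0x18]=0xe7

MEM[0x0e,0x1a,0x02,0x18] = f7 0c f7 e7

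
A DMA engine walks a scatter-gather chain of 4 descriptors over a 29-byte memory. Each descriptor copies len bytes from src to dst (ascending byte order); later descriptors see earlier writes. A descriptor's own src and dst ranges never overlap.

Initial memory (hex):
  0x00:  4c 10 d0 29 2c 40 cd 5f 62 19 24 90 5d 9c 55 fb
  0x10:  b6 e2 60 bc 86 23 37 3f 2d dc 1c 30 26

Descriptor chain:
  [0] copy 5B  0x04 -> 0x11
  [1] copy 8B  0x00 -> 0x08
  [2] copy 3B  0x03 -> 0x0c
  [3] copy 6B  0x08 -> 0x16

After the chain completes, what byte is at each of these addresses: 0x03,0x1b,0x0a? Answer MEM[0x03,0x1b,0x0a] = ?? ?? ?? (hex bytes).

D0: mem[0x11..0x15] <- [2c 40 cd 5f 62]
D1: mem[0x08..0x0f] <- [4c 10 d0 29 2c 40 cd 5f]
D2: mem[0x0c..0x0e] <- [29 2c 40]
D3: mem[0x16..0x1b] <- [4c 10 d0 29 29 2c]
query mem[0x03]=0x29, mem[0x1b]=0x2c, mem[0x0a]=0xd0

MEM[0x03,0x1b,0x0a] = 29 2c d0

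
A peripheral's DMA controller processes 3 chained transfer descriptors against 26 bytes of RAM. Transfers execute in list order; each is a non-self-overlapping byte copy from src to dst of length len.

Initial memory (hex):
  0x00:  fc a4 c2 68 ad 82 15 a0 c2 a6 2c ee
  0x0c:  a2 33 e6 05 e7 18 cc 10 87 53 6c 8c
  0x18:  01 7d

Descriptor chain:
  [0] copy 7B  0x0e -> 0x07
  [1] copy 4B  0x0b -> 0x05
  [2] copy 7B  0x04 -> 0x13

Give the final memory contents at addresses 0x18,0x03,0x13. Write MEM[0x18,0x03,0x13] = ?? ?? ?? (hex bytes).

MEM[0x18,0x03,0x13] = e7 68 ad

D0: mem[0x07..0x0d] <- [e6 05 e7 18 cc 10 87]
D1: mem[0x05..0x08] <- [cc 10 87 e6]
D2: mem[0x13..0x19] <- [ad cc 10 87 e6 e7 18]
query mem[0x18]=0xe7, mem[0x03]=0x68, mem[0x13]=0xad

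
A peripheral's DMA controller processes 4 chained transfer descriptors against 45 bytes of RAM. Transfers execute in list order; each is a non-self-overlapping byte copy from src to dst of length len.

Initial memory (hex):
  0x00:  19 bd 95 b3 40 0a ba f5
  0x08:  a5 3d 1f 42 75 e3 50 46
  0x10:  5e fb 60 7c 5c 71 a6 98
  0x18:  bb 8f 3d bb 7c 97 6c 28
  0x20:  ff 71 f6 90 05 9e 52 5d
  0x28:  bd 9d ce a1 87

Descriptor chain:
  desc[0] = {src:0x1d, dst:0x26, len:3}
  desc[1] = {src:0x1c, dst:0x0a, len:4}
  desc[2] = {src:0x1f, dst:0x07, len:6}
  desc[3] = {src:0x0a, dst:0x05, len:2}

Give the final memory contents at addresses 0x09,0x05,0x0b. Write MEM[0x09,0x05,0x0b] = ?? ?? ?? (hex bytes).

MEM[0x09,0x05,0x0b] = 71 f6 90

  after D0: wrote 3B at 0x26 = 976c28
  after D1: wrote 4B at 0x0a = 7c976c28
  after D2: wrote 6B at 0x07 = 28ff71f69005
  after D3: wrote 2B at 0x05 = f690
query mem[0x09]=0x71, mem[0x05]=0xf6, mem[0x0b]=0x90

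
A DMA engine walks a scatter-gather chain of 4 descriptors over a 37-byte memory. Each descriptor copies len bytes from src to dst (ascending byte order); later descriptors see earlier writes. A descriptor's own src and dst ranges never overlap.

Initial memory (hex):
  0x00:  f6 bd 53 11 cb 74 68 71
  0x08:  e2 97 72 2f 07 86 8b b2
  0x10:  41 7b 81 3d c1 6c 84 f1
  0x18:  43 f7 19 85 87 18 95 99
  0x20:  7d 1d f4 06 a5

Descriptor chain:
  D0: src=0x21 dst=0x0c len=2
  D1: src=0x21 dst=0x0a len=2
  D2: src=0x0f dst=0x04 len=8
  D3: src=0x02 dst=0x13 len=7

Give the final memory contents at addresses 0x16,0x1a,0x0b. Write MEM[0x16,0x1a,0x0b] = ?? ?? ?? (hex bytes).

  after D0: wrote 2B at 0x0c = 1df4
  after D1: wrote 2B at 0x0a = 1df4
  after D2: wrote 8B at 0x04 = b2417b813dc16c84
  after D3: wrote 7B at 0x13 = 5311b2417b813d
query mem[0x16]=0x41, mem[0x1a]=0x19, mem[0x0b]=0x84

MEM[0x16,0x1a,0x0b] = 41 19 84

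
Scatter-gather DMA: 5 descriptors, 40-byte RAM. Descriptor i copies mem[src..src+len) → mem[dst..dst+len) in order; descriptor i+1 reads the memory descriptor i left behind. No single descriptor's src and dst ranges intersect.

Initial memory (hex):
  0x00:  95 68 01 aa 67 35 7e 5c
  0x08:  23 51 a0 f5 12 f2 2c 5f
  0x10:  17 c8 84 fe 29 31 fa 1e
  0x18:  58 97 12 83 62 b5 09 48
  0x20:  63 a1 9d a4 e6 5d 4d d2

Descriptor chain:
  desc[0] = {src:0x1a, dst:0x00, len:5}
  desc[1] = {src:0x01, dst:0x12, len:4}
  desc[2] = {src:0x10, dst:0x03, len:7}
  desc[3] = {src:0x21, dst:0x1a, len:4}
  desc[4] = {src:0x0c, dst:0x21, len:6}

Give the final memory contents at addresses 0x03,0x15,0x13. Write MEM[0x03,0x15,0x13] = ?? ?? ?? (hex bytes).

D0: mem[0x00..0x04] <- [12 83 62 b5 09]
D1: mem[0x12..0x15] <- [83 62 b5 09]
D2: mem[0x03..0x09] <- [17 c8 83 62 b5 09 fa]
D3: mem[0x1a..0x1d] <- [a1 9d a4 e6]
D4: mem[0x21..0x26] <- [12 f2 2c 5f 17 c8]
query mem[0x03]=0x17, mem[0x15]=0x09, mem[0x13]=0x62

MEM[0x03,0x15,0x13] = 17 09 62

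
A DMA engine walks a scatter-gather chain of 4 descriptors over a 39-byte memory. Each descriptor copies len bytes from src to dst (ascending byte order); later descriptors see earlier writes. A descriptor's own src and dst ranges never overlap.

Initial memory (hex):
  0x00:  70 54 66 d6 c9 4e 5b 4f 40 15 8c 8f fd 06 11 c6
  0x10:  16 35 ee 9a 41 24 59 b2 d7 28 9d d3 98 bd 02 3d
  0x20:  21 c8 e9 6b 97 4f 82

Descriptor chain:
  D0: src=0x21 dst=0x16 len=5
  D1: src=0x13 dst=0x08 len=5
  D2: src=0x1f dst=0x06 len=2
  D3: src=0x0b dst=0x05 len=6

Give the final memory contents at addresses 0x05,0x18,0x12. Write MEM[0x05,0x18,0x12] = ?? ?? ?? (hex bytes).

MEM[0x05,0x18,0x12] = c8 6b ee

  after D0: wrote 5B at 0x16 = c8e96b974f
  after D1: wrote 5B at 0x08 = 9a4124c8e9
  after D2: wrote 2B at 0x06 = 3d21
  after D3: wrote 6B at 0x05 = c8e90611c616
query mem[0x05]=0xc8, mem[0x18]=0x6b, mem[0x12]=0xee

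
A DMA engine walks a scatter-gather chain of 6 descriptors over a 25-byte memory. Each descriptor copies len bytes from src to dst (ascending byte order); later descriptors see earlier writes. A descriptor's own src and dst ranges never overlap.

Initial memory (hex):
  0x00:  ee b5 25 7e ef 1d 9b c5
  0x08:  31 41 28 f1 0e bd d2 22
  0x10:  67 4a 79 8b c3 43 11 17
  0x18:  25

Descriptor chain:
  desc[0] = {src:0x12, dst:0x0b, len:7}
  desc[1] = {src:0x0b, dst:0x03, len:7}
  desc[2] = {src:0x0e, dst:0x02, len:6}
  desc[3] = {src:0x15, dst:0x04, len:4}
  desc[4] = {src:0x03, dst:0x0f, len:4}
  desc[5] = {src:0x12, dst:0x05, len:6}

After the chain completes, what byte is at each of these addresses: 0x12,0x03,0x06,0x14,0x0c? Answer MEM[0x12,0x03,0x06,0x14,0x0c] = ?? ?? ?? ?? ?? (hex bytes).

#0 dst[0x0b+7] := {0x79,0x8b,0xc3,0x43,0x11,0x17,0x25}
#1 dst[0x03+7] := {0x79,0x8b,0xc3,0x43,0x11,0x17,0x25}
#2 dst[0x02+6] := {0x43,0x11,0x17,0x25,0x79,0x8b}
#3 dst[0x04+4] := {0x43,0x11,0x17,0x25}
#4 dst[0x0f+4] := {0x11,0x43,0x11,0x17}
#5 dst[0x05+6] := {0x17,0x8b,0xc3,0x43,0x11,0x17}
query mem[0x12]=0x17, mem[0x03]=0x11, mem[0x06]=0x8b, mem[0x14]=0xc3, mem[0x0c]=0x8b

MEM[0x12,0x03,0x06,0x14,0x0c] = 17 11 8b c3 8b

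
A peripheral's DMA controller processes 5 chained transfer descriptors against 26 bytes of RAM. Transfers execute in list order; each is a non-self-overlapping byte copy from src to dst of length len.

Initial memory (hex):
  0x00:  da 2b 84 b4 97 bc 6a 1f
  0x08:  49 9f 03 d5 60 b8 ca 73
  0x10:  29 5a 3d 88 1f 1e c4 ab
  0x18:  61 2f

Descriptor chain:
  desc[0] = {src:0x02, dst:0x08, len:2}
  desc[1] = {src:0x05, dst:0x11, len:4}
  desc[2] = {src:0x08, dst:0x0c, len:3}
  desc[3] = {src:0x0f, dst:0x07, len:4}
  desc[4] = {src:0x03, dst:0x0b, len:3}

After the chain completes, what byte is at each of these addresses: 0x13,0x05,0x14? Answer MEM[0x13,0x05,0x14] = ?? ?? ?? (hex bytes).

MEM[0x13,0x05,0x14] = 1f bc 84

#0 dst[0x08+2] := {0x84,0xb4}
#1 dst[0x11+4] := {0xbc,0x6a,0x1f,0x84}
#2 dst[0x0c+3] := {0x84,0xb4,0x03}
#3 dst[0x07+4] := {0x73,0x29,0xbc,0x6a}
#4 dst[0x0b+3] := {0xb4,0x97,0xbc}
query mem[0x13]=0x1f, mem[0x05]=0xbc, mem[0x14]=0x84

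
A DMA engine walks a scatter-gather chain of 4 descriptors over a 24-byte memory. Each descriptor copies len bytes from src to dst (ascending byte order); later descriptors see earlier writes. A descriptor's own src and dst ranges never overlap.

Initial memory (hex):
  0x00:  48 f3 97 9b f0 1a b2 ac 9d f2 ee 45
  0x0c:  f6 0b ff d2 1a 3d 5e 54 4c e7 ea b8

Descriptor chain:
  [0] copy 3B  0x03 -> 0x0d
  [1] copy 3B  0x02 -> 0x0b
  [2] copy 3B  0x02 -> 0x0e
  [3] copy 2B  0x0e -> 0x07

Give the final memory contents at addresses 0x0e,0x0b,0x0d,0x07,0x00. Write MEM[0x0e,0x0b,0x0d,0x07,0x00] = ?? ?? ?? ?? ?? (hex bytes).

D0: mem[0x0d..0x0f] <- [9b f0 1a]
D1: mem[0x0b..0x0d] <- [97 9b f0]
D2: mem[0x0e..0x10] <- [97 9b f0]
D3: mem[0x07..0x08] <- [97 9b]
query mem[0x0e]=0x97, mem[0x0b]=0x97, mem[0x0d]=0xf0, mem[0x07]=0x97, mem[0x00]=0x48

MEM[0x0e,0x0b,0x0d,0x07,0x00] = 97 97 f0 97 48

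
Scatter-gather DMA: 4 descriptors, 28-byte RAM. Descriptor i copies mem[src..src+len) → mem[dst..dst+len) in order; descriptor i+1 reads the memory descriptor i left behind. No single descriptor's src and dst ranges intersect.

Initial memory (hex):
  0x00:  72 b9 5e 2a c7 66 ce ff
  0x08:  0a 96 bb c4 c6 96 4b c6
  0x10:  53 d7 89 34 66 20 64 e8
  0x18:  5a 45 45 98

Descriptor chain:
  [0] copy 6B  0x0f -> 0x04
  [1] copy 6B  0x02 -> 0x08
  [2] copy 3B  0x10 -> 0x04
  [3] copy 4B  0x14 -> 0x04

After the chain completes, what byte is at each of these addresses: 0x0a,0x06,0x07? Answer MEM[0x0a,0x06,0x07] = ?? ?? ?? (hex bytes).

D0: mem[0x04..0x09] <- [c6 53 d7 89 34 66]
D1: mem[0x08..0x0d] <- [5e 2a c6 53 d7 89]
D2: mem[0x04..0x06] <- [53 d7 89]
D3: mem[0x04..0x07] <- [66 20 64 e8]
query mem[0x0a]=0xc6, mem[0x06]=0x64, mem[0x07]=0xe8

MEM[0x0a,0x06,0x07] = c6 64 e8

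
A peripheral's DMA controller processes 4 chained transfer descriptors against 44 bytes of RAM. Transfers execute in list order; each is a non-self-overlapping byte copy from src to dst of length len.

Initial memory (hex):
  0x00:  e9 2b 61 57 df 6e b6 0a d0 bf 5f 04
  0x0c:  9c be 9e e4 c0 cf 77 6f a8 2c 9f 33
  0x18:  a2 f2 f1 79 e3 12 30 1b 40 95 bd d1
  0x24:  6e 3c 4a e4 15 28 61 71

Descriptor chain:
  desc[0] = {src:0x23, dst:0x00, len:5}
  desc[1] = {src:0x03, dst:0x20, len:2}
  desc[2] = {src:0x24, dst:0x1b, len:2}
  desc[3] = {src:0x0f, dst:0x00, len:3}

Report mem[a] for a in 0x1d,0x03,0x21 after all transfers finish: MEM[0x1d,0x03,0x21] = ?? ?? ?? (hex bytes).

MEM[0x1d,0x03,0x21] = 12 4a e4

D0: mem[0x00..0x04] <- [d1 6e 3c 4a e4]
D1: mem[0x20..0x21] <- [4a e4]
D2: mem[0x1b..0x1c] <- [6e 3c]
D3: mem[0x00..0x02] <- [e4 c0 cf]
query mem[0x1d]=0x12, mem[0x03]=0x4a, mem[0x21]=0xe4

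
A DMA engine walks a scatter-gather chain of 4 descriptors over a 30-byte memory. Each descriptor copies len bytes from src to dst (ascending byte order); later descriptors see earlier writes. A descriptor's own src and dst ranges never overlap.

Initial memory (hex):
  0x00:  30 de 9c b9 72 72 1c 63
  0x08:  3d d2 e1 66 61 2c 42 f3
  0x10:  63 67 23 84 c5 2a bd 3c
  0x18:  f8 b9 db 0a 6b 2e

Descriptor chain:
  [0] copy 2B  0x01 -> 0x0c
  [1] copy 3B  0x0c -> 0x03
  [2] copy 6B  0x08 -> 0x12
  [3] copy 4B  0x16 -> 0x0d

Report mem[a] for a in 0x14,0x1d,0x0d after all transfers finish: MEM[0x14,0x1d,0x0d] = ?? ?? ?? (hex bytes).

MEM[0x14,0x1d,0x0d] = e1 2e de

  after D0: wrote 2B at 0x0c = de9c
  after D1: wrote 3B at 0x03 = de9c42
  after D2: wrote 6B at 0x12 = 3dd2e166de9c
  after D3: wrote 4B at 0x0d = de9cf8b9
query mem[0x14]=0xe1, mem[0x1d]=0x2e, mem[0x0d]=0xde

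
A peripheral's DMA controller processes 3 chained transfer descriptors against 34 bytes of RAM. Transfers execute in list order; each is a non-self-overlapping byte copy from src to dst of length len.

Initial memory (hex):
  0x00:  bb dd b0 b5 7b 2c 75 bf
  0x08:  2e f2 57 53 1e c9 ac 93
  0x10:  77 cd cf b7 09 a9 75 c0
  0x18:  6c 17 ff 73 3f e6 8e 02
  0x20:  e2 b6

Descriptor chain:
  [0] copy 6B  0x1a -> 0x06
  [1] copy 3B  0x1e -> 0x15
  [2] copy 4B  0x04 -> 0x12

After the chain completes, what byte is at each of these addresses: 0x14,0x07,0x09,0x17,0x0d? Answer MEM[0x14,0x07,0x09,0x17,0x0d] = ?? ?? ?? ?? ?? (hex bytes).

  after D0: wrote 6B at 0x06 = ff733fe68e02
  after D1: wrote 3B at 0x15 = 8e02e2
  after D2: wrote 4B at 0x12 = 7b2cff73
query mem[0x14]=0xff, mem[0x07]=0x73, mem[0x09]=0xe6, mem[0x17]=0xe2, mem[0x0d]=0xc9

MEM[0x14,0x07,0x09,0x17,0x0d] = ff 73 e6 e2 c9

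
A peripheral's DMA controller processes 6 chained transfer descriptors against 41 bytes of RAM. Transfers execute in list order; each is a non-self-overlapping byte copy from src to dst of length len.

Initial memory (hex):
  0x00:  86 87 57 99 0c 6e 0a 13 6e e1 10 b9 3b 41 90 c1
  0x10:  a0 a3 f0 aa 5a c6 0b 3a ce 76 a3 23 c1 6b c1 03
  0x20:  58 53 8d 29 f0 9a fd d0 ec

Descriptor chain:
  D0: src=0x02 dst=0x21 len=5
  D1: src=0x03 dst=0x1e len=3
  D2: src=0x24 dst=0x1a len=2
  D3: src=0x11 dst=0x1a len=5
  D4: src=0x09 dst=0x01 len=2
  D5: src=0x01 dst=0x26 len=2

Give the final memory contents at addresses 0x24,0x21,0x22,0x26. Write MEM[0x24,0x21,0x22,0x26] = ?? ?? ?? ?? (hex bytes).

[0] 0x02->0x21 len=5 : 57 99 0c 6e 0a
[1] 0x03->0x1e len=3 : 99 0c 6e
[2] 0x24->0x1a len=2 : 6e 0a
[3] 0x11->0x1a len=5 : a3 f0 aa 5a c6
[4] 0x09->0x01 len=2 : e1 10
[5] 0x01->0x26 len=2 : e1 10
query mem[0x24]=0x6e, mem[0x21]=0x57, mem[0x22]=0x99, mem[0x26]=0xe1

MEM[0x24,0x21,0x22,0x26] = 6e 57 99 e1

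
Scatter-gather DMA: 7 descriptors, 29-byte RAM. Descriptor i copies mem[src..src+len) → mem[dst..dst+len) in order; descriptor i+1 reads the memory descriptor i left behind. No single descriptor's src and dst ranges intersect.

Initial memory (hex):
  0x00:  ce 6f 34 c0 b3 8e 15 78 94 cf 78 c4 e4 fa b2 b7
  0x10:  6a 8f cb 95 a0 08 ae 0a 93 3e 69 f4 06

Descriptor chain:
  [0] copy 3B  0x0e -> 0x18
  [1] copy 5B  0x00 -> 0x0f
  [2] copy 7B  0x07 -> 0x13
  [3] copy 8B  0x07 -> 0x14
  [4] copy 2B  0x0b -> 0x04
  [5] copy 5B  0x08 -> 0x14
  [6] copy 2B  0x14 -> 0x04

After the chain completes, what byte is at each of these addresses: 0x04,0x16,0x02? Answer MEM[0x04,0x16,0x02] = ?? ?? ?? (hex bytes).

MEM[0x04,0x16,0x02] = 94 78 34

[0] 0x0e->0x18 len=3 : b2 b7 6a
[1] 0x00->0x0f len=5 : ce 6f 34 c0 b3
[2] 0x07->0x13 len=7 : 78 94 cf 78 c4 e4 fa
[3] 0x07->0x14 len=8 : 78 94 cf 78 c4 e4 fa b2
[4] 0x0b->0x04 len=2 : c4 e4
[5] 0x08->0x14 len=5 : 94 cf 78 c4 e4
[6] 0x14->0x04 len=2 : 94 cf
query mem[0x04]=0x94, mem[0x16]=0x78, mem[0x02]=0x34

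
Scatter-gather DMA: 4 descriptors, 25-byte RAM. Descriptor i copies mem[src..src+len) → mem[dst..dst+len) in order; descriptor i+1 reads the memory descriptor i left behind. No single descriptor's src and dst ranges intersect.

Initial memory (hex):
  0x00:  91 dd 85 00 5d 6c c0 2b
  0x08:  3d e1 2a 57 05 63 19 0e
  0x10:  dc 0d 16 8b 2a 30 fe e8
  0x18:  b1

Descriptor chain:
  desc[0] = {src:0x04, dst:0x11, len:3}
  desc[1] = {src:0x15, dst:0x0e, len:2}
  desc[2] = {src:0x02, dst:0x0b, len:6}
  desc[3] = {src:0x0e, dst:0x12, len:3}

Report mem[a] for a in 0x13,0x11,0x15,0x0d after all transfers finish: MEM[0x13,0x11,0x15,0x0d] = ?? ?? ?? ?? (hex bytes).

  after D0: wrote 3B at 0x11 = 5d6cc0
  after D1: wrote 2B at 0x0e = 30fe
  after D2: wrote 6B at 0x0b = 85005d6cc02b
  after D3: wrote 3B at 0x12 = 6cc02b
query mem[0x13]=0xc0, mem[0x11]=0x5d, mem[0x15]=0x30, mem[0x0d]=0x5d

MEM[0x13,0x11,0x15,0x0d] = c0 5d 30 5d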